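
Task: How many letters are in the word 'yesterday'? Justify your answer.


Spell out 'yesterday' and number each letter: y(1), e(2), s(3), t(4), e(5), r(6), d(7), a(8), y(9). Total: 9 letters.

9


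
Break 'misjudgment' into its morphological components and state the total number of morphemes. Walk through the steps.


Step 1: Identify prefix: 'mis' (meaning: wrongly)
Step 2: Identify root: 'judge'
Step 3: Identify suffix(es): 'ment'
Decomposition: mis- (prefix: wrongly) + judge (root) + -ment (suffix: action/result)
Total morphemes: 3

3 morphemes (mis- (prefix: wrongly) + judge (root) + -ment (suffix: action/result))


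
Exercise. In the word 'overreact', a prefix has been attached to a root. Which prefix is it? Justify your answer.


The word 'overreact' = 'over' (prefix) + 'react' (root). The prefix is 'over'.

over


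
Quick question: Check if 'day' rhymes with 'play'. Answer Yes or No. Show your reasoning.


Rime (stressed vowel + following sounds) of 'day': -ay = /eɪ/
Rime of 'play': -ay = /eɪ/
/eɪ/ and /eɪ/ are the same ending sound, so the words rhyme.

Yes


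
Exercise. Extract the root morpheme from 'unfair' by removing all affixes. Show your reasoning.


Remove prefix 'un' from 'unfair' to get root 'fair'.

fair


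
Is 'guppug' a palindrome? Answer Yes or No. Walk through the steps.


Forward: 'guppug'
Reversed: 'guppug'
They are identical.

Yes


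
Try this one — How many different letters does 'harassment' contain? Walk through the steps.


Unique letters in 'harassment': {a, e, h, m, n, r, s, t} = 8 distinct letters.

8


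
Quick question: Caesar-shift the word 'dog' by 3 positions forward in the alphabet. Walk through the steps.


Shift each letter by 3: d -> g, o -> r, g -> j. Result: 'grj'.

grj


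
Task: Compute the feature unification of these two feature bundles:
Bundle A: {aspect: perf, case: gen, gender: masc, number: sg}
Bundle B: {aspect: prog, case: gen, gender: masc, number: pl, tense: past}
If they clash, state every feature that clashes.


Compare features:
aspect: A=perf vs B=prog -> CLASH
case: A=gen vs B=gen -> unified: gen
gender: A=masc vs B=masc -> unified: masc
number: A=sg vs B=pl -> CLASH
tense: A=_ vs B=past -> unified: past
Clashes detected on features 'aspect' (perf vs prog) and 'number' (sg vs pl); unification fails.

CLASH on 'aspect' (perf vs prog) and 'number' (sg vs pl)


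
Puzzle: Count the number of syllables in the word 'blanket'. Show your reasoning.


Break 'blanket' into syllables: blan-ket -> blan | ket = 2 syllables

2 syllables


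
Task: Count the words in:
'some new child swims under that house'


Split into words: some | new | child | swims | under | that | house = 7 words.

7


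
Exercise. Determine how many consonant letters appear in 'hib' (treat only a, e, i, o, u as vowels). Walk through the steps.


Consonants in 'hib': h, b = 2 consonants.

2


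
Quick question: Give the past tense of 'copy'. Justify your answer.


Apply rule: Change -y to -ied. 'copy' becomes 'copied'.

copied


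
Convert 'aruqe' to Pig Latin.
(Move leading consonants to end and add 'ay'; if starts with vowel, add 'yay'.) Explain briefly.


'aruqe' starts with a vowel, so add 'yay': 'aruqeyay'.

aruqeyay


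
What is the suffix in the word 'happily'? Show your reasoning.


The word 'happily' = 'happy' (root) + '-ly' (suffix). The suffix is '-ly'.

ly


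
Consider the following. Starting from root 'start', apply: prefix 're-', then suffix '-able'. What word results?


Step 1: Add prefix 're-' to 'start' = 'restart'
Step 2: Add suffix '-able' to 'restart' = 'restartable'

restartable


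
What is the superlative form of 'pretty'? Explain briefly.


Apply superlative formation (consonant + y: change y to i, add -est): 'pretty' -> 'prettiest'.

prettiest


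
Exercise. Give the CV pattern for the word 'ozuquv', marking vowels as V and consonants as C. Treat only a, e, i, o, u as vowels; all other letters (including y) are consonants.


Letter mapping: o = V, z = C, u = V, q = C, u = V, v = C.

VCVCVC


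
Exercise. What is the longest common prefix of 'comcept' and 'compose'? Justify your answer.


Compare from the start: 3 characters match: 'com'. Mismatch at position 4: 'c' vs 'p'.

com


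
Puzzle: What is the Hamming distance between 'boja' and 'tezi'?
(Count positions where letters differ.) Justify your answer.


Alignment:
Position 1: 'b' vs 't' = DIFFER
Position 2: 'o' vs 'e' = DIFFER
Position 3: 'j' vs 'z' = DIFFER
Position 4: 'a' vs 'i' = DIFFER
Total differences: 4

4


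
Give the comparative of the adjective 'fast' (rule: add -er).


Apply comparative formation (add -er): 'fast' -> 'faster'.

faster


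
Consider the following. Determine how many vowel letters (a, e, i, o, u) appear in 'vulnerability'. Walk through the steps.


Vowels in 'vulnerability': u, e, a, i, i = 5 vowels.

5


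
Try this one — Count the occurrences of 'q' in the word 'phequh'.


Letter 'q' in 'phequh': found at position(s) 4 = 1 occurrence(s).

1


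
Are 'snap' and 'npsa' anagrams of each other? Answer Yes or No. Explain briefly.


Sorted letters of 'snap': 'anps'
Sorted letters of 'npsa': 'anps'
They match.

Yes


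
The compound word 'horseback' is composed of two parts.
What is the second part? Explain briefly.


Split 'horseback' into 'horse' + 'back'. The second part is 'back'.

back


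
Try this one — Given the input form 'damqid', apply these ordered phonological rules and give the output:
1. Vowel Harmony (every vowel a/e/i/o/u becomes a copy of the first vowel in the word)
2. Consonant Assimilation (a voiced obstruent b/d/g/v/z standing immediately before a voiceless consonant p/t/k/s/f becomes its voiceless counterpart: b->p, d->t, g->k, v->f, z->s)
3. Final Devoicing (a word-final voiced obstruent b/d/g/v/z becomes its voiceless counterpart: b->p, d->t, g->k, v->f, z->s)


Starting form: 'damqid'
Rule 1: Vowel Harmony: all vowels become 'a' (matching first vowel). 'damqid' -> 'damqad'
Rule 2: Consonant Assimilation: no voiced obstruent (b/d/g/v/z) stands immediately before a voiceless consonant (p/t/k/s/f). No change.
Rule 3: Final Devoicing: word-final voiced obstruent 'd' becomes voiceless 't'. 'damqad' -> 'damqat'
Final form: 'damqat'

damqat


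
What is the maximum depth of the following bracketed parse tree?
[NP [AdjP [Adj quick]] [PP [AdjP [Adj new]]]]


Count bracket nesting levels:
'[' at pos 0: depth = 1
'[' at pos 4: depth = 2
'[' at pos 10: depth = 3
'[' at pos 23: depth = 2
'[' at pos 27: depth = 3
'[' at pos 33: depth = 4
Maximum depth reached: 4

4


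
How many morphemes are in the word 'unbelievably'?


Decomposition: un- (prefix) + believe (root) + -able (suffix) + -ly (suffix) = 4 morpheme(s)

4 morphemes


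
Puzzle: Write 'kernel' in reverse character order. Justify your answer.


Reverse 'kernel' character by character: 'lenrek'.

lenrek


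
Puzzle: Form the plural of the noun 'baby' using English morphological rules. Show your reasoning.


Apply rule: Change -y to -ies (consonant + y). 'baby' becomes 'babies'.

babies


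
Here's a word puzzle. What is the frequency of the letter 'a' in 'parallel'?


Letter 'a' in 'parallel': found at position(s) 2, 4 = 2 occurrence(s).

2


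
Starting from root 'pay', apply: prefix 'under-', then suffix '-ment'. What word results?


Step 1: Add prefix 'under-' to 'pay' = 'underpay'
Step 2: Add suffix '-ment' to 'underpay' = 'underpayment'

underpayment


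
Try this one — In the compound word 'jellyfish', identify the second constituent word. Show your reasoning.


Split 'jellyfish' into 'jelly' + 'fish'. The second part is 'fish'.

fish


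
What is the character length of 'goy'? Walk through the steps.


Spell out 'goy' and number each letter: g(1), o(2), y(3). Total: 3 letters.

3


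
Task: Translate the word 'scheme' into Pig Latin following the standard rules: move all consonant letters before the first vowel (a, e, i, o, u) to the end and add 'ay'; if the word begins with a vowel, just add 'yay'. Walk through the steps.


'scheme': move consonant cluster 'sch' to end and add 'ay': 'emeschay'.

emeschay


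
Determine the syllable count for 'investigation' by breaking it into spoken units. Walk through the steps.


Break 'investigation' into syllables: in-ves-ti-ga-tion -> in | ves | ti | ga | tion = 5 syllables

5 syllables


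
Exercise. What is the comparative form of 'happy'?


Apply comparative formation (consonant + y: change y to i, add -er): 'happy' -> 'happier'.

happier


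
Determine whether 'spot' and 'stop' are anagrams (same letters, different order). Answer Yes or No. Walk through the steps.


Sorted letters of 'spot': 'opst'
Sorted letters of 'stop': 'opst'
They match.

Yes


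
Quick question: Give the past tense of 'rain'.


Apply rule: Add -ed. 'rain' becomes 'rained'.

rained


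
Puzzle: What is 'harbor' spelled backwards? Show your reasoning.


Reverse 'harbor' character by character: 'robrah'.

robrah


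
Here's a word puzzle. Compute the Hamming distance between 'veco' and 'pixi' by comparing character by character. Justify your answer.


Alignment:
Position 1: 'v' vs 'p' = DIFFER
Position 2: 'e' vs 'i' = DIFFER
Position 3: 'c' vs 'x' = DIFFER
Position 4: 'o' vs 'i' = DIFFER
Total differences: 4

4


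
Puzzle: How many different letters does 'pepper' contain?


Unique letters in 'pepper': {e, p, r} = 3 distinct letters.

3


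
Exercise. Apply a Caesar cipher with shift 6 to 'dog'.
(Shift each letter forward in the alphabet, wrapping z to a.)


Shift each letter by 6: d -> j, o -> u, g -> m. Result: 'jum'.

jum


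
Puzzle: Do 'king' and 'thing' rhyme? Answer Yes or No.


Rime (stressed vowel + following sounds) of 'king': -ing = /ɪŋ/
Rime of 'thing': -ing = /ɪŋ/
/ɪŋ/ and /ɪŋ/ are the same ending sound, so the words rhyme.

Yes


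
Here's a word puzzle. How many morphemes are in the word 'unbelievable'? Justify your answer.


Decomposition: un- (prefix) + believe (root) + -able (suffix) = 3 morpheme(s)

3 morphemes


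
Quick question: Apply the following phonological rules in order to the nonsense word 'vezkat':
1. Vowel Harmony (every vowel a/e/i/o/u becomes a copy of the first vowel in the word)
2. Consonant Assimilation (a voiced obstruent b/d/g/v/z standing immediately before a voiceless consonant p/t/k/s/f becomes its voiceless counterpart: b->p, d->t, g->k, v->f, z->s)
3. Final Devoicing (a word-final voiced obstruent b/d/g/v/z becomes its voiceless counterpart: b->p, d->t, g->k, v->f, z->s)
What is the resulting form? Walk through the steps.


Starting form: 'vezkat'
Rule 1: Vowel Harmony: all vowels become 'e' (matching first vowel). 'vezkat' -> 'vezket'
Rule 2: Consonant Assimilation: voiced obstruent before voiceless consonant becomes voiceless ('zk' -> 'sk'). 'vezket' -> 'vesket'
Rule 3: Final Devoicing: final consonant 't' is not one of the voiced obstruents b/d/g/v/z. No change.
Final form: 'vesket'

vesket


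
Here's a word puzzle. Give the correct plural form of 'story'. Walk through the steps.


Apply rule: Change -y to -ies (consonant + y). 'story' becomes 'stories'.

stories


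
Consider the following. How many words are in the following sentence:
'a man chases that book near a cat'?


Split into words: a | man | chases | that | book | near | a | cat = 8 words.

8


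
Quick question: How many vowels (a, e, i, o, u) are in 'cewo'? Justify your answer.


Vowels in 'cewo': e, o = 2 vowels.

2


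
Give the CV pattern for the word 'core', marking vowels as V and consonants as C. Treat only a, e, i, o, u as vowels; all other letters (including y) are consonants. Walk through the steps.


Letter mapping: c = C, o = V, r = C, e = V.

CVCV


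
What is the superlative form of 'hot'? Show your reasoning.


Apply superlative formation (double final consonant, add -est): 'hot' -> 'hottest'.

hottest


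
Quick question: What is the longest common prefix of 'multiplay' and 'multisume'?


Compare from the start: 5 characters match: 'multi'. Mismatch at position 6: 'p' vs 's'.

multi


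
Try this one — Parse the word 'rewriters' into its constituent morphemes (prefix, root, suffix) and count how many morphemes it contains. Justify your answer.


Step 1: Identify prefix: 're' (meaning: again)
Step 2: Identify root: 'write'
Step 3: Identify suffix(es): 'er, s'
Decomposition: re- (prefix: again) + write (root) + -er (suffix: one who) + -s (plural)
Total morphemes: 4

4 morphemes (re- (prefix: again) + write (root) + -er (suffix: one who) + -s (plural))


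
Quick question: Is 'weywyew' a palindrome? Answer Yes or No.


Forward: 'weywyew'
Reversed: 'weywyew'
They are identical.

Yes


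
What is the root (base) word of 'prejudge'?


Remove prefix 'pre' from 'prejudge' to get root 'judge'.

judge


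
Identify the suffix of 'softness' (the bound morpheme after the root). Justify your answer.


The word 'softness' = 'soft' (root) + '-ness' (suffix). The suffix is '-ness'.

ness


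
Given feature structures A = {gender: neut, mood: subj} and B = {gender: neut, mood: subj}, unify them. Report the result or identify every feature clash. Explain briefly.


Compare features:
gender: A=neut vs B=neut -> unified: neut
mood: A=subj vs B=subj -> unified: subj
No clashes found.

Unified: {gender: neut, mood: subj}


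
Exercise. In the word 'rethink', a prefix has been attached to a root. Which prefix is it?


The word 'rethink' = 're' (prefix) + 'think' (root). The prefix is 're'.

re


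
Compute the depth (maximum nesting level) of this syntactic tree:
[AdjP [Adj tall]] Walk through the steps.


Count bracket nesting levels:
'[' at pos 0: depth = 1
'[' at pos 6: depth = 2
Maximum depth reached: 2

2


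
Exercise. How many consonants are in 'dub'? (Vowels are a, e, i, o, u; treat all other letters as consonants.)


Consonants in 'dub': d, b = 2 consonants.

2


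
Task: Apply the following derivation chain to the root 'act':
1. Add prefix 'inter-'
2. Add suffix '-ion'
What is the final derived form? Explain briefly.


Step 1: Add prefix 'inter-' to 'act' = 'interact'
Step 2: Add suffix '-ion' to 'interact' = 'interaction'

interaction


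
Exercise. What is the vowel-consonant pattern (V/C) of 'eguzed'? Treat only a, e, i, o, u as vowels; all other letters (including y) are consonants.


Letter mapping: e = V, g = C, u = V, z = C, e = V, d = C.

VCVCVC


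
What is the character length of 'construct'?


Spell out 'construct' and number each letter: c(1), o(2), n(3), s(4), t(5), r(6), u(7), c(8), t(9). Total: 9 letters.

9


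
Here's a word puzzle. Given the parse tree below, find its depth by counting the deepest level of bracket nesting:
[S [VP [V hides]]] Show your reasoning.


Count bracket nesting levels:
'[' at pos 0: depth = 1
'[' at pos 3: depth = 2
'[' at pos 7: depth = 3
Maximum depth reached: 3

3


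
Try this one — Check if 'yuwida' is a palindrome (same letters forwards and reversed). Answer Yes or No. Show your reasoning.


Forward: 'yuwida'
Reversed: 'adiwuy'
They differ.

No


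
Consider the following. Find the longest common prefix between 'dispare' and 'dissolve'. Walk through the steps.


Compare from the start: 3 characters match: 'dis'. Mismatch at position 4: 'p' vs 's'.

dis


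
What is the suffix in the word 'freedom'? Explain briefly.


The word 'freedom' = 'free' (root) + '-dom' (suffix). The suffix is '-dom'.

dom


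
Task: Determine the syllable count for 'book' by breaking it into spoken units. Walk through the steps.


Break 'book' into syllables: book -> book = 1 syllable

1 syllable


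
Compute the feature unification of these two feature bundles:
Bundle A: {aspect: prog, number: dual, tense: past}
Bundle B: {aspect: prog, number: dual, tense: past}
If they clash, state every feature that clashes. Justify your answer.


Compare features:
aspect: A=prog vs B=prog -> unified: prog
number: A=dual vs B=dual -> unified: dual
tense: A=past vs B=past -> unified: past
No clashes found.

Unified: {aspect: prog, number: dual, tense: past}


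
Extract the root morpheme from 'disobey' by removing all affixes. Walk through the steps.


Remove prefix 'dis' from 'disobey' to get root 'obey'.

obey


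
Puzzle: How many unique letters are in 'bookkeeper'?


Unique letters in 'bookkeeper': {b, e, k, o, p, r} = 6 distinct letters.

6


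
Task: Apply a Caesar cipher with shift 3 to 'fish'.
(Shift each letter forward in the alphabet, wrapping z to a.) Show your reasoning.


Shift each letter by 3: f -> i, i -> l, s -> v, h -> k. Result: 'ilvk'.

ilvk


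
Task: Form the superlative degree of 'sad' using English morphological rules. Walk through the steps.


Apply superlative formation (double final consonant, add -est): 'sad' -> 'saddest'.

saddest


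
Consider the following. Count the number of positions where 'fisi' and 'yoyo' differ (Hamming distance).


Alignment:
Position 1: 'f' vs 'y' = DIFFER
Position 2: 'i' vs 'o' = DIFFER
Position 3: 's' vs 'y' = DIFFER
Position 4: 'i' vs 'o' = DIFFER
Total differences: 4

4


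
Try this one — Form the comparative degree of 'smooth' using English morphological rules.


Apply comparative formation (add -er): 'smooth' -> 'smoother'.

smoother


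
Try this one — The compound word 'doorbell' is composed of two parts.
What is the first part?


Split 'doorbell' into 'door' + 'bell'. The first part is 'door'.

door


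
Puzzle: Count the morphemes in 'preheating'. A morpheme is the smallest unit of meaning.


Decomposition: pre- (prefix) + heat (root) + -ing (suffix) = 3 morpheme(s)

3 morphemes


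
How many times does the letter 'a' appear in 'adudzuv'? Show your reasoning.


Letter 'a' in 'adudzuv': found at position(s) 1 = 1 occurrence(s).

1


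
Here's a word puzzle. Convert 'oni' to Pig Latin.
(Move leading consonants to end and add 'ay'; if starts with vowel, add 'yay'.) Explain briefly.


'oni' starts with a vowel, so add 'yay': 'oniyay'.

oniyay


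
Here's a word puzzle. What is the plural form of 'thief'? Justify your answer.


Apply rule: Change -f to -ves. 'thief' becomes 'thieves'.

thieves


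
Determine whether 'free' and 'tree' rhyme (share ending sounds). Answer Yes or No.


Rime (stressed vowel + following sounds) of 'free': -ee = /iː/
Rime of 'tree': -ee = /iː/
/iː/ and /iː/ are the same ending sound, so the words rhyme.

Yes


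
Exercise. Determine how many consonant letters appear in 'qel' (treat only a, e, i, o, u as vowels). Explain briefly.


Consonants in 'qel': q, l = 2 consonants.

2


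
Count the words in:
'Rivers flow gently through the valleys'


Split into words: Rivers | flow | gently | through | the | valleys = 6 words.

6


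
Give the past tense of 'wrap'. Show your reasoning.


Apply rule: Double final consonant and add -ed. 'wrap' becomes 'wrapped'.

wrapped


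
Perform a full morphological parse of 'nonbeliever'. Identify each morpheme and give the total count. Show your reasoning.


Step 1: Identify prefix: 'non' (meaning: not)
Step 2: Identify root: 'believe'
Step 3: Identify suffix(es): 'er'
Decomposition: non- (prefix: not) + believe (root) + -er (suffix: one who)
Total morphemes: 3

3 morphemes (non- (prefix: not) + believe (root) + -er (suffix: one who))


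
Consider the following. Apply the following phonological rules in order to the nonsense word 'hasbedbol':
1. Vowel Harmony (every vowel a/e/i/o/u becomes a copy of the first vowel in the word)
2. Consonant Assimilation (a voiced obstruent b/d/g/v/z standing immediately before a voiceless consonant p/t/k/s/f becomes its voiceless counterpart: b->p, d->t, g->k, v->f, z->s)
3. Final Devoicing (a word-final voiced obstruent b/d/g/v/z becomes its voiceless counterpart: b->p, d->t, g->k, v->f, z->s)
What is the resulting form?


Starting form: 'hasbedbol'
Rule 1: Vowel Harmony: all vowels become 'a' (matching first vowel). 'hasbedbol' -> 'hasbadbal'
Rule 2: Consonant Assimilation: no voiced obstruent (b/d/g/v/z) stands immediately before a voiceless consonant (p/t/k/s/f). No change.
Rule 3: Final Devoicing: final consonant 'l' is not one of the voiced obstruents b/d/g/v/z. No change.
Final form: 'hasbadbal'

hasbadbal


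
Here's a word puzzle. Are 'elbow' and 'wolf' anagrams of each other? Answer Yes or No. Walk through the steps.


Sorted letters of 'elbow': 'below'
Sorted letters of 'wolf': 'flow'
They do not match.

No


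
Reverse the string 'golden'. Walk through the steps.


Reverse 'golden' character by character: 'nedlog'.

nedlog


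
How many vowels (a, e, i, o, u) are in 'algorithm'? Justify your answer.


Vowels in 'algorithm': a, o, i = 3 vowels.

3


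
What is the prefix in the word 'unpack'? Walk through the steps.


The word 'unpack' = 'un' (prefix) + 'pack' (root). The prefix is 'un'.

un


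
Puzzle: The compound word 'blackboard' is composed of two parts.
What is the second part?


Split 'blackboard' into 'black' + 'board'. The second part is 'board'.

board


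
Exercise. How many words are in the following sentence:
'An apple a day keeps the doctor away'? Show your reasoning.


Split into words: An | apple | a | day | keeps | the | doctor | away = 8 words.

8


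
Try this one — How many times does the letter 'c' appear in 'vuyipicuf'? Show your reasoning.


Letter 'c' in 'vuyipicuf': found at position(s) 7 = 1 occurrence(s).

1


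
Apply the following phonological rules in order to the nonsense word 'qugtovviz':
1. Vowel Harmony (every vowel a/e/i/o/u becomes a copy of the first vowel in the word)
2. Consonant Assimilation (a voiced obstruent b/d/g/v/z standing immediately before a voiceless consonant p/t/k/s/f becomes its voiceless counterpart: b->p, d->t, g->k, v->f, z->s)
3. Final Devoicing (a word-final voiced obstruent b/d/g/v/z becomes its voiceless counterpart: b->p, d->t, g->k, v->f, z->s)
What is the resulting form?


Starting form: 'qugtovviz'
Rule 1: Vowel Harmony: all vowels become 'u' (matching first vowel). 'qugtovviz' -> 'qugtuvvuz'
Rule 2: Consonant Assimilation: voiced obstruent before voiceless consonant becomes voiceless ('gt' -> 'kt'). 'qugtuvvuz' -> 'quktuvvuz'
Rule 3: Final Devoicing: word-final voiced obstruent 'z' becomes voiceless 's'. 'quktuvvuz' -> 'quktuvvus'
Final form: 'quktuvvus'

quktuvvus


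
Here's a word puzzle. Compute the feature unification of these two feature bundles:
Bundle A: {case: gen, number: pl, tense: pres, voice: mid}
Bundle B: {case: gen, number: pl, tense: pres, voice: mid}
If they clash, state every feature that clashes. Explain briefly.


Compare features:
case: A=gen vs B=gen -> unified: gen
number: A=pl vs B=pl -> unified: pl
tense: A=pres vs B=pres -> unified: pres
voice: A=mid vs B=mid -> unified: mid
No clashes found.

Unified: {case: gen, number: pl, tense: pres, voice: mid}


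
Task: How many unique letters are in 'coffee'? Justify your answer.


Unique letters in 'coffee': {c, e, f, o} = 4 distinct letters.

4


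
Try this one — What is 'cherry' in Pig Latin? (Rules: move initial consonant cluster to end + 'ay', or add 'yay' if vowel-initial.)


'cherry': move consonant cluster 'ch' to end and add 'ay': 'errychay'.

errychay


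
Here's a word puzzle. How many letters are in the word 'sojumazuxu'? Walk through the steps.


Spell out 'sojumazuxu' and number each letter: s(1), o(2), j(3), u(4), m(5), a(6), z(7), u(8), x(9), u(10). Total: 10 letters.

10


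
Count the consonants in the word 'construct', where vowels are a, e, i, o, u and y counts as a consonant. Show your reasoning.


Consonants in 'construct': c, n, s, t, r, c, t = 7 consonants.

7


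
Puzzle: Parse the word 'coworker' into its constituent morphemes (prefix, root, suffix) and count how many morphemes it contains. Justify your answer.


Step 1: Identify prefix: 'co' (meaning: together)
Step 2: Identify root: 'work'
Step 3: Identify suffix(es): 'er'
Decomposition: co- (prefix: together) + work (root) + -er (suffix: one who)
Total morphemes: 3

3 morphemes (co- (prefix: together) + work (root) + -er (suffix: one who))


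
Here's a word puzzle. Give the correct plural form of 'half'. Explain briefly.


Apply rule: Change -f to -ves. 'half' becomes 'halves'.

halves


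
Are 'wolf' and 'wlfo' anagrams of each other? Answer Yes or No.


Sorted letters of 'wolf': 'flow'
Sorted letters of 'wlfo': 'flow'
They match.

Yes


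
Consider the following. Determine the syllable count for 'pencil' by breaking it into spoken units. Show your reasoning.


Break 'pencil' into syllables: pen-cil -> pen | cil = 2 syllables

2 syllables


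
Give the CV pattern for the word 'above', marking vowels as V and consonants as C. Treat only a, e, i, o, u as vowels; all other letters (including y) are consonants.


Letter mapping: a = V, b = C, o = V, v = C, e = V.

VCVCV


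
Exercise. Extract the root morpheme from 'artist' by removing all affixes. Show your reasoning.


Remove suffix '-ist' from 'artist' to get root 'art'.

art


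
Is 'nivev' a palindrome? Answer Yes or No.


Forward: 'nivev'
Reversed: 'vevin'
They differ.

No


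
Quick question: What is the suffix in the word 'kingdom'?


The word 'kingdom' = 'king' (root) + '-dom' (suffix). The suffix is '-dom'.

dom


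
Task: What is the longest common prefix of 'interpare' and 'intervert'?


Compare from the start: 5 characters match: 'inter'. Mismatch at position 6: 'p' vs 'v'.

inter


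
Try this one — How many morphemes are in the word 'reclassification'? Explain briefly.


Decomposition: re- (prefix) + class (root) + -ify (suffix) + -ation (suffix) = 4 morpheme(s)

4 morphemes


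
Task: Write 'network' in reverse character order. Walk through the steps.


Reverse 'network' character by character: 'krowten'.

krowten


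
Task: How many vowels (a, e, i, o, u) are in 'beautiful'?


Vowels in 'beautiful': e, a, u, i, u = 5 vowels.

5


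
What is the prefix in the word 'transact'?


The word 'transact' = 'trans' (prefix) + 'act' (root). The prefix is 'trans'.

trans


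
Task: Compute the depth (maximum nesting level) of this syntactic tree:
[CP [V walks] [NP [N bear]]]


Count bracket nesting levels:
'[' at pos 0: depth = 1
'[' at pos 4: depth = 2
'[' at pos 14: depth = 2
'[' at pos 18: depth = 3
Maximum depth reached: 3

3


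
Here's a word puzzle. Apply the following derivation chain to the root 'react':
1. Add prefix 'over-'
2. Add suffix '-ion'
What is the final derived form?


Step 1: Add prefix 'over-' to 'react' = 'overreact'
Step 2: Add suffix '-ion' to 'overreact' = 'overreaction'

overreaction


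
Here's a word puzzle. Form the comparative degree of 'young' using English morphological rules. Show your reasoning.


Apply comparative formation (add -er): 'young' -> 'younger'.

younger


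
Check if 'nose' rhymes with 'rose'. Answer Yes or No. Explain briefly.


Rime (stressed vowel + following sounds) of 'nose': -ose = /oʊz/
Rime of 'rose': -ose = /oʊz/
/oʊz/ and /oʊz/ are the same ending sound, so the words rhyme.

Yes


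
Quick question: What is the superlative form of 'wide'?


Apply superlative formation (ends in e: add -st): 'wide' -> 'widest'.

widest


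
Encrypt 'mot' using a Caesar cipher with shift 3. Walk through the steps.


Shift each letter by 3: m -> p, o -> r, t -> w. Result: 'prw'.

prw


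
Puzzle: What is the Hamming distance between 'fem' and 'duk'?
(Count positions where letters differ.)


Alignment:
Position 1: 'f' vs 'd' = DIFFER
Position 2: 'e' vs 'u' = DIFFER
Position 3: 'm' vs 'k' = DIFFER
Total differences: 3

3


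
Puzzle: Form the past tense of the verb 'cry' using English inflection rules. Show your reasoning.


Apply rule: Change -y to -ied. 'cry' becomes 'cried'.

cried


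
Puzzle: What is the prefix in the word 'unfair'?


The word 'unfair' = 'un' (prefix) + 'fair' (root). The prefix is 'un'.

un


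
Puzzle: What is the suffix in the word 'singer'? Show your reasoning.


The word 'singer' = 'sing' (root) + '-er' (suffix). The suffix is '-er'.

er


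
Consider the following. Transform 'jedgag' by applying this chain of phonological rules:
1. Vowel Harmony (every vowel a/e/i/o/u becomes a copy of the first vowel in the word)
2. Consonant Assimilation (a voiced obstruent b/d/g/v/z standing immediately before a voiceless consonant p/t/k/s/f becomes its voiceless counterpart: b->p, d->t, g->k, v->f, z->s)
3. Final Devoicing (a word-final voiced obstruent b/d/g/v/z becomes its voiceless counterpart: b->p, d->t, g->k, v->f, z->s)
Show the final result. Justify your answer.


Starting form: 'jedgag'
Rule 1: Vowel Harmony: all vowels become 'e' (matching first vowel). 'jedgag' -> 'jedgeg'
Rule 2: Consonant Assimilation: no voiced obstruent (b/d/g/v/z) stands immediately before a voiceless consonant (p/t/k/s/f). No change.
Rule 3: Final Devoicing: word-final voiced obstruent 'g' becomes voiceless 'k'. 'jedgeg' -> 'jedgek'
Final form: 'jedgek'

jedgek


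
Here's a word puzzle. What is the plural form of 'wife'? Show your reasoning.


Apply rule: Change -fe to -ves. 'wife' becomes 'wives'.

wives


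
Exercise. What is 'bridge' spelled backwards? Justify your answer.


Reverse 'bridge' character by character: 'egdirb'.

egdirb


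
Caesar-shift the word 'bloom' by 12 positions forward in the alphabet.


Shift each letter by 12: b -> n, l -> x, o -> a, o -> a, m -> y. Result: 'nxaay'.

nxaay


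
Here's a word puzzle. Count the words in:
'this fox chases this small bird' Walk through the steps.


Split into words: this | fox | chases | this | small | bird = 6 words.

6


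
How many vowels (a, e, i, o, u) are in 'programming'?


Vowels in 'programming': o, a, i = 3 vowels.

3


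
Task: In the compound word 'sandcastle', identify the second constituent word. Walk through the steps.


Split 'sandcastle' into 'sand' + 'castle'. The second part is 'castle'.

castle


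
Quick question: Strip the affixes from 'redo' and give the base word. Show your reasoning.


Remove prefix 're' from 'redo' to get root 'do'.

do


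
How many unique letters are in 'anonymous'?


Unique letters in 'anonymous': {a, m, n, o, s, u, y} = 7 distinct letters.

7


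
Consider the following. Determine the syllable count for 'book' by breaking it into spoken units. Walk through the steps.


Break 'book' into syllables: book -> book = 1 syllable

1 syllable


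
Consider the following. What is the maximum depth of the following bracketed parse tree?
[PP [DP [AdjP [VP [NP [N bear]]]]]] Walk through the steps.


Count bracket nesting levels:
'[' at pos 0: depth = 1
'[' at pos 4: depth = 2
'[' at pos 8: depth = 3
'[' at pos 14: depth = 4
'[' at pos 18: depth = 5
'[' at pos 22: depth = 6
Maximum depth reached: 6

6


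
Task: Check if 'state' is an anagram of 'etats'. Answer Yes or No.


Sorted letters of 'state': 'aestt'
Sorted letters of 'etats': 'aestt'
They match.

Yes


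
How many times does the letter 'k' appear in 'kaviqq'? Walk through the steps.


Letter 'k' in 'kaviqq': found at position(s) 1 = 1 occurrence(s).

1


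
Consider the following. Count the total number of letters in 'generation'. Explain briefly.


Spell out 'generation' and number each letter: g(1), e(2), n(3), e(4), r(5), a(6), t(7), i(8), o(9), n(10). Total: 10 letters.

10


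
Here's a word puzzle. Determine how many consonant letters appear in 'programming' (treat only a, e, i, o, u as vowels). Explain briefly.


Consonants in 'programming': p, r, g, r, m, m, n, g = 8 consonants.

8


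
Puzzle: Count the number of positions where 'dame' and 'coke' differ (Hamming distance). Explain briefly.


Alignment:
Position 1: 'd' vs 'c' = DIFFER
Position 2: 'a' vs 'o' = DIFFER
Position 3: 'm' vs 'k' = DIFFER
Position 4: 'e' vs 'e' = match
Total differences: 3

3


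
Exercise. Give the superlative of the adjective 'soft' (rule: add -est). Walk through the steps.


Apply superlative formation (add -est): 'soft' -> 'softest'.

softest


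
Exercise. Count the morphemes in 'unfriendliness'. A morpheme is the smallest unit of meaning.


Decomposition: un- (prefix) + friend (root) + -ly (suffix) + -ness (suffix) = 4 morpheme(s)

4 morphemes


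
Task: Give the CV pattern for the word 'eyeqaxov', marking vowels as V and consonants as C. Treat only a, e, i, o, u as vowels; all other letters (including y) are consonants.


Letter mapping: e = V, y = C, e = V, q = C, a = V, x = C, o = V, v = C.

VCVCVCVC


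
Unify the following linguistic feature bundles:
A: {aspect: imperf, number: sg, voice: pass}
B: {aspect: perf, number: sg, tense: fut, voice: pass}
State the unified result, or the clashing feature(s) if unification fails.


Compare features:
aspect: A=imperf vs B=perf -> CLASH
number: A=sg vs B=sg -> unified: sg
tense: A=_ vs B=fut -> unified: fut
voice: A=pass vs B=pass -> unified: pass
Clash detected on feature 'aspect' (imperf vs perf); unification fails.

CLASH on 'aspect' (imperf vs perf)


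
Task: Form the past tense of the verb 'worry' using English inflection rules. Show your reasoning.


Apply rule: Change -y to -ied. 'worry' becomes 'worried'.

worried


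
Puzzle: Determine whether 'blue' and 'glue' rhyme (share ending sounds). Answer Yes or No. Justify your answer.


Rime (stressed vowel + following sounds) of 'blue': -ue = /uː/
Rime of 'glue': -ue = /uː/
/uː/ and /uː/ are the same ending sound, so the words rhyme.

Yes


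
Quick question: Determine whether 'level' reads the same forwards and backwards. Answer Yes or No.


Forward: 'level'
Reversed: 'level'
They are identical.

Yes


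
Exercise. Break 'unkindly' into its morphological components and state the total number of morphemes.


Step 1: Identify prefix: 'un' (meaning: not/reverse)
Step 2: Identify root: 'kind'
Step 3: Identify suffix(es): 'ly'
Decomposition: un- (prefix: not/reverse) + kind (root) + -ly (suffix: in manner of)
Total morphemes: 3

3 morphemes (un- (prefix: not/reverse) + kind (root) + -ly (suffix: in manner of))


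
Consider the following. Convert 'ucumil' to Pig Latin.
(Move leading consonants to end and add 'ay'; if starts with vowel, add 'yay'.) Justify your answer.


'ucumil' starts with a vowel, so add 'yay': 'ucumilyay'.

ucumilyay


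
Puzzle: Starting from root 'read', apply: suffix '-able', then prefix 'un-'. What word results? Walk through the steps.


Step 1: Add suffix '-able' to 'read' = 'readable'
Step 2: Add prefix 'un-' to 'readable' = 'unreadable'

unreadable


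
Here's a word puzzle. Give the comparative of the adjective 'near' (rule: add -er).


Apply comparative formation (add -er): 'near' -> 'nearer'.

nearer


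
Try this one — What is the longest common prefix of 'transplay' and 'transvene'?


Compare from the start: 5 characters match: 'trans'. Mismatch at position 6: 'p' vs 'v'.

trans


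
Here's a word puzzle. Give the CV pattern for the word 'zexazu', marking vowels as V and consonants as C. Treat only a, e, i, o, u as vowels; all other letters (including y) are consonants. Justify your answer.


Letter mapping: z = C, e = V, x = C, a = V, z = C, u = V.

CVCVCV


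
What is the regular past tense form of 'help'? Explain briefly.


Apply rule: Add -ed. 'help' becomes 'helped'.

helped


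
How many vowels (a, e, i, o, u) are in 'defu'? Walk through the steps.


Vowels in 'defu': e, u = 2 vowels.

2


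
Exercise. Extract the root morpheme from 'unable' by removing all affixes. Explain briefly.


Remove prefix 'un' from 'unable' to get root 'able'.

able


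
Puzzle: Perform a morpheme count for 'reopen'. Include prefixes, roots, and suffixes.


Decomposition: re- (prefix) + open (root) = 2 morpheme(s)

2 morphemes


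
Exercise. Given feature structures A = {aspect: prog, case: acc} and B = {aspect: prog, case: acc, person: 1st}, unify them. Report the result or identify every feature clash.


Compare features:
aspect: A=prog vs B=prog -> unified: prog
case: A=acc vs B=acc -> unified: acc
person: A=_ vs B=1st -> unified: 1st
No clashes found.

Unified: {aspect: prog, case: acc, person: 1st}


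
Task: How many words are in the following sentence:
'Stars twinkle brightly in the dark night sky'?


Split into words: Stars | twinkle | brightly | in | the | dark | night | sky = 8 words.

8


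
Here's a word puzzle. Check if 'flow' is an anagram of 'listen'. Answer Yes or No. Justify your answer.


Sorted letters of 'flow': 'flow'
Sorted letters of 'listen': 'eilnst'
They do not match.

No


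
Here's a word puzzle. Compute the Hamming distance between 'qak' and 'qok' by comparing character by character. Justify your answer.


Alignment:
Position 1: 'q' vs 'q' = match
Position 2: 'a' vs 'o' = DIFFER
Position 3: 'k' vs 'k' = match
Total differences: 1

1


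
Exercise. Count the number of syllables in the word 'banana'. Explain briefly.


Break 'banana' into syllables: ba-na-na -> ba | na | na = 3 syllables

3 syllables


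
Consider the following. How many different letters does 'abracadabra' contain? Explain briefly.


Unique letters in 'abracadabra': {a, b, c, d, r} = 5 distinct letters.

5


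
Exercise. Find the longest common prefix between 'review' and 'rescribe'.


Compare from the start: 2 characters match: 're'. Mismatch at position 3: 'v' vs 's'.

re


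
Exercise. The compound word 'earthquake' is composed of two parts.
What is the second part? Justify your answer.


Split 'earthquake' into 'earth' + 'quake'. The second part is 'quake'.

quake


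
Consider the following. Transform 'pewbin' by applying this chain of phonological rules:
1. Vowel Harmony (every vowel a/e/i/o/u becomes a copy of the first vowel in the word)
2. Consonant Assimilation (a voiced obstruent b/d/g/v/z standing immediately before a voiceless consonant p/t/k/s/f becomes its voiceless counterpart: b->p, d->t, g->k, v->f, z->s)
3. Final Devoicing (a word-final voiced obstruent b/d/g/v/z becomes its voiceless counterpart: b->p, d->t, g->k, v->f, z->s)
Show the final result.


Starting form: 'pewbin'
Rule 1: Vowel Harmony: all vowels become 'e' (matching first vowel). 'pewbin' -> 'pewben'
Rule 2: Consonant Assimilation: no voiced obstruent (b/d/g/v/z) stands immediately before a voiceless consonant (p/t/k/s/f). No change.
Rule 3: Final Devoicing: final consonant 'n' is not one of the voiced obstruents b/d/g/v/z. No change.
Final form: 'pewben'

pewben


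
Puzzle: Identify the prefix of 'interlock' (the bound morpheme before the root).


The word 'interlock' = 'inter' (prefix) + 'lock' (root). The prefix is 'inter'.

inter


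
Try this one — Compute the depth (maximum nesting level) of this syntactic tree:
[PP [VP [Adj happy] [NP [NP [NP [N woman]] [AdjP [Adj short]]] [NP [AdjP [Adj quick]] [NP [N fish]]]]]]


Count bracket nesting levels:
'[' at pos 0: depth = 1
'[' at pos 4: depth = 2
'[' at pos 8: depth = 3
'[' at pos 20: depth = 3
'[' at pos 24: depth = 4
'[' at pos 28: depth = 5
'[' at pos 32: depth = 6
'[' at pos 43: depth = 5
'[' at pos 49: depth = 6
'[' at pos 63: depth = 4
'[' at pos 67: depth = 5
'[' at pos 73: depth = 6
'[' at pos 86: depth = 5
'[' at pos 90: depth = 6
Maximum depth reached: 6

6


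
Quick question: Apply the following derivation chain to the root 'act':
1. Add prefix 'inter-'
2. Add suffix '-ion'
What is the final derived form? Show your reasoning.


Step 1: Add prefix 'inter-' to 'act' = 'interact'
Step 2: Add suffix '-ion' to 'interact' = 'interaction'

interaction
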